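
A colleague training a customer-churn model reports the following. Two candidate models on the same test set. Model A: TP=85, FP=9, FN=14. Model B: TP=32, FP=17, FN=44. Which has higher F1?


Model A: P=85/94=0.9043, R=85/99=0.8586, F1=2PR/(P+R)=2TP/(2TP+FP+FN)=170/193=0.8808
Model B: P=32/49=0.6531, R=32/76=0.4211, F1=2PR/(P+R)=2TP/(2TP+FP+FN)=64/125=0.512
0.8808 > 0.512 → Model A

Model A


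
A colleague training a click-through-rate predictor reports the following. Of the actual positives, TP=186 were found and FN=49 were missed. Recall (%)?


Recall = TP/(TP+FN)
= 186/(186+49)
= 186/235 = 79.15%

79.15%


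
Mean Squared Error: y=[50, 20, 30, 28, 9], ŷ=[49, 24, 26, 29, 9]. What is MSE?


Squared errors: (50-49)²=1, (20-24)²=16, (30-26)²=16, (28-29)²=1, (9-9)²=0
Sum = 34
MSE = 34/5 = 34/5

34/5


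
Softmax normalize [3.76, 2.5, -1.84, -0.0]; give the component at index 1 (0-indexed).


Exponentials: e^3.76=42.9484, e^2.5=12.1825, e^-1.84=0.1588, e^-0.0=1
Sum = 56.2897
Softmax = [0.763, 0.2164, 0.0028, 0.0178]
p[1] = 12.1825/56.2897 = 0.2164

0.2164


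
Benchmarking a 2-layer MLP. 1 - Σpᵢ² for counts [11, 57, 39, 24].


Probabilities: [11/131, 57/131, 39/131, 24/131] ≈ [0.084, 0.4351, 0.2977, 0.1832]
Σpᵢ² = (121 + 3249 + 1521 + 576)/131² = 5467/17161
Gini = 1 - Σpᵢ² = 1 - 5467/17161 = 0.6814

0.6814


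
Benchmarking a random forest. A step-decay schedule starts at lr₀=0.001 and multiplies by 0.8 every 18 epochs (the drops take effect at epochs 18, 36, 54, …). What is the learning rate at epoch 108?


n_drops = ⌊108/18⌋ = 6
lr = 0.001·0.8^6 = 0.001·0.262144 = 0.000262144

0.000262144


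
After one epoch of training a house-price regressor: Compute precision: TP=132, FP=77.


Precision = TP/(TP+FP)
= 132/(132+77)
= 132/209 = 63.16%

63.16%


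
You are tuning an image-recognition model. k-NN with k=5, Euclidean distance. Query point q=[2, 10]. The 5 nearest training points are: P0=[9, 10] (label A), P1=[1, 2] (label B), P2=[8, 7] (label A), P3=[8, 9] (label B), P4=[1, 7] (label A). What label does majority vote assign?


d(q,P0) = 7.0  (label A)
d(q,P1) = 8.0623  (label B)
d(q,P2) = 6.7082  (label A)
d(q,P3) = 6.0828  (label B)
d(q,P4) = 3.1623  (label A)
Votes: A=3, B=2
Majority → A

A


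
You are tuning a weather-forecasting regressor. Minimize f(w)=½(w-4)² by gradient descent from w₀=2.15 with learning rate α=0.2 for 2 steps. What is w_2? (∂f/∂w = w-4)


step 1: grad = 2.15-4 = -1.85; w = 2.15 - 0.2·(-1.85) = 2.52
step 2: grad = 2.52-4 = -1.48; w = 2.52 - 0.2·(-1.48) = 2.816

2.816


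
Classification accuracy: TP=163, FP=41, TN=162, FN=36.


Accuracy = (TP+TN)/(TP+TN+FP+FN)
= (163+162)/(402)
= 325/402 = 80.85%

80.85%


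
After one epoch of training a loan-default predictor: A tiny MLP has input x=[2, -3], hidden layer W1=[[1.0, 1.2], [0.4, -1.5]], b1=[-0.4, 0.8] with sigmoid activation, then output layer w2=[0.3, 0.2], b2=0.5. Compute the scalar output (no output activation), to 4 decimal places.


z1[0] = (1.0)·(2) + (1.2)·(-3) - 0.4 = -2.0
z1[1] = (0.4)·(2) + (-1.5)·(-3) + 0.8 = 6.1
h = sigmoid(z1) = [0.1192, 0.9978]
output = (0.3)·(0.1192) + (0.2)·(0.9978) + 0.5 = 0.7353

0.7353


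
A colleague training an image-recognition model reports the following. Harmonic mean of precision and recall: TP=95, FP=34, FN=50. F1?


Precision = 95/129 = 0.7364
Recall = 95/145 = 0.6552
F1 = 2·P·R/(P+R) = 2·TP/(2·TP+FP+FN) = 190/(190+34+50) = 190/274 = 0.6934

0.6934


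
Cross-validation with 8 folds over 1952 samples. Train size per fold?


Fold size = 1952/8 = 244
Training per fold = 1952 - 244 = 1708

1708


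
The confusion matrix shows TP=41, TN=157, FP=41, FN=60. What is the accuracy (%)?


Accuracy = (TP+TN)/(TP+TN+FP+FN)
= (41+157)/(299)
= 198/299 = 66.22%

66.22%


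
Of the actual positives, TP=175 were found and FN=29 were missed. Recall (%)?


Recall = TP/(TP+FN)
= 175/(175+29)
= 175/204 = 85.78%

85.78%


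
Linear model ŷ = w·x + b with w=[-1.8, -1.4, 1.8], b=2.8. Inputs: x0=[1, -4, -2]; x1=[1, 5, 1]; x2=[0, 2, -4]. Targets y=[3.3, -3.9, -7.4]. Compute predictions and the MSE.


ŷ0 = (-1.8)·(1) + (-1.4)·(-4) + (1.8)·(-2) + 2.8 = 3.0
ŷ1 = (-1.8)·(1) + (-1.4)·(5) + (1.8)·(1) + 2.8 = -4.2
ŷ2 = (-1.8)·(0) + (-1.4)·(2) + (1.8)·(-4) + 2.8 = -7.2
errors² = [0.09, 0.09, 0.04]
MSE = 0.2200/3 = 0.0733

0.0733


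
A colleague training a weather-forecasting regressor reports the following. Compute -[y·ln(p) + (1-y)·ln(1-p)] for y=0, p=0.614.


BCE = -[y·ln(p) + (1-y)·ln(1-p)]
= -0 - 1·ln(1-0.614)
= -ln(0.386) = 0.9519

0.9519


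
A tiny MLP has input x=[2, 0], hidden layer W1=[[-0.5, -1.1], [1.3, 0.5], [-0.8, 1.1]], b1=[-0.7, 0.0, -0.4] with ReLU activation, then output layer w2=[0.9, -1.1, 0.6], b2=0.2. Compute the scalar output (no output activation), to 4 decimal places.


z1[0] = (-0.5)·(2) + (-1.1)·(0) - 0.7 = -1.7
z1[1] = (1.3)·(2) + (0.5)·(0) + 0.0 = 2.6
z1[2] = (-0.8)·(2) + (1.1)·(0) - 0.4 = -2.0
h = ReLU(z1) = [0.0, 2.6, 0.0]
output = (0.9)·(0.0) + (-1.1)·(2.6) + (0.6)·(0.0) + 0.2 = -2.66

-2.66


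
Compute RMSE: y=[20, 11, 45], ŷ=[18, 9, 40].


MSE = 33/3 = 11
RMSE = √(33/3) = 3.3166

3.3166


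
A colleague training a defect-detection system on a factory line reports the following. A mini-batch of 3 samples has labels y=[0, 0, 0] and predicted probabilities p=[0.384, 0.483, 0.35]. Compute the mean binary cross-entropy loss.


L[0] = -ln(1-0.384) = -ln(0.616) = 0.4845
L[1] = -ln(1-0.483) = -ln(0.517) = 0.6597
L[2] = -ln(1-0.35) = -ln(0.65) = 0.4308
mean = (0.4845 + 0.6597 + 0.4308)/3 = 0.525

0.525


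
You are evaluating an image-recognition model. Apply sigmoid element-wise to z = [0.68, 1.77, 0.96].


σ(0.68) = 1/(1+e^-0.68) = 0.6637
σ(1.77) = 1/(1+e^-1.77) = 0.8545
σ(0.96) = 1/(1+e^-0.96) = 0.7231
result = [0.6637, 0.8545, 0.7231]

[0.6637, 0.8545, 0.7231]


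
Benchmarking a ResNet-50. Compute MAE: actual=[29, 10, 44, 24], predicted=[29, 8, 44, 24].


Absolute errors: |29-29|=0, |10-8|=2, |44-44|=0, |24-24|=0
Sum = 2
MAE = 2/4 = 1/2

1/2


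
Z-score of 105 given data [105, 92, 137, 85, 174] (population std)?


μ = 118.6, σ = 32.9521
z = (105 - 118.6)/32.9521 = -0.4127

-0.4127


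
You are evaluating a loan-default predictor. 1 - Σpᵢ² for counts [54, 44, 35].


Probabilities: [54/133, 44/133, 35/133] ≈ [0.406, 0.3308, 0.2632]
Σpᵢ² = (2916 + 1936 + 1225)/133² = 6077/17689
Gini = 1 - Σpᵢ² = 1 - 6077/17689 = 0.6565

0.6565


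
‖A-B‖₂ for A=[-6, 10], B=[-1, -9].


d = √((-6+ 1)² + (10+ 9)²)
  = √(25 + 361)
  = √386 = 19.6469

19.6469


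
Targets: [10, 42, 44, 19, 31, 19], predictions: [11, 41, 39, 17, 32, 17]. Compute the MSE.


Squared errors: (10-11)²=1, (42-41)²=1, (44-39)²=25, (19-17)²=4, (31-32)²=1, (19-17)²=4
Sum = 36
MSE = 36/6 = 6

6


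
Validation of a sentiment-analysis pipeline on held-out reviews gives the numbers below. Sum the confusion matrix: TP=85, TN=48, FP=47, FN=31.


Total = TP + TN + FP + FN
= 85 + 48 + 47 + 31
= 211
(Predicted positive: 132, predicted negative: 79)

211


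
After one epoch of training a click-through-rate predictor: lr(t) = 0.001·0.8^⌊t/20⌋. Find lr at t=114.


n_drops = ⌊114/20⌋ = 5
lr = 0.001·0.8^5 = 0.001·0.32768 = 0.00032768

0.00032768


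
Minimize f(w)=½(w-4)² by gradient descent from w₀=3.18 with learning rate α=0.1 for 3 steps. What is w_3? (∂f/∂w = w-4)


step 1: grad = 3.18-4 = -0.82; w = 3.18 - 0.1·(-0.82) = 3.262
step 2: grad = 3.262-4 = -0.738; w = 3.262 - 0.1·(-0.738) = 3.3358
step 3: grad = 3.3358-4 = -0.6642; w = 3.3358 - 0.1·(-0.6642) = 3.40222

3.40222


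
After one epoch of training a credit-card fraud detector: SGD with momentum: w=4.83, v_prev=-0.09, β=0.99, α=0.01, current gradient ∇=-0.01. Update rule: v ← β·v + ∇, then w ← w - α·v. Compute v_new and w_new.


v_new = 0.99·-0.09 - 0.01 = -0.0891 - 0.01 = -0.0991
w_new = 4.83 - 0.01·-0.0991 = 4.83 + 0.000991 = 4.830991

v_new=-0.0991, w_new=4.830991


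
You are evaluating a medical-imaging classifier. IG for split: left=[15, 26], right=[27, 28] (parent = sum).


Parent = [42, 54], H_parent = 0.9887
H_left = 0.9474 (n=41), H_right = 0.9998 (n=55)
H_children = (41/96)·0.9474 + (55/96)·0.9998 = 0.9774
IG = 0.9887 - 0.9774 = 0.0113

0.0113


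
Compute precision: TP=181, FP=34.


Precision = TP/(TP+FP)
= 181/(181+34)
= 181/215 = 84.19%

84.19%


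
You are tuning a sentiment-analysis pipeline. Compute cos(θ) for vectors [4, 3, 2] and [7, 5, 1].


A·B = 4·7 + 3·5 + 2·1 = 45
‖A‖ = √29 = 5.3852, ‖B‖ = √75 = 8.6603
cos = 45/(√29·√75) = 45/√2175 = 0.9649

0.9649


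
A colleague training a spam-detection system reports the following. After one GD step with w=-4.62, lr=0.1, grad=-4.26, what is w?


w_new = w - α·∇
= -4.62 - 0.1·-4.26
= -4.62 + 0.426
= -4.194

-4.194


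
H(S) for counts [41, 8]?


Probabilities: [41/49, 8/49] ≈ [0.8367, 0.1633]
H = -((41/49)·log₂(41/49) + (8/49)·log₂(8/49))
  = 0.6421 bits

0.6421 bits


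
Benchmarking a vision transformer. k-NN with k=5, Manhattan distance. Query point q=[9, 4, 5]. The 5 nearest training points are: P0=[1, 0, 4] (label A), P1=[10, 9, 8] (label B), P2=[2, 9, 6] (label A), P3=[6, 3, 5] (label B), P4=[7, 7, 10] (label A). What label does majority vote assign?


d(q,P0) = 13  (label A)
d(q,P1) = 9  (label B)
d(q,P2) = 13  (label A)
d(q,P3) = 4  (label B)
d(q,P4) = 10  (label A)
Votes: A=3, B=2
Majority → A

A


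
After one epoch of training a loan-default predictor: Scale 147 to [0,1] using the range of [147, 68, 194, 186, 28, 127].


min=28, max=194
(147-28)/(194-28) = 119/166 = 0.7169

0.7169


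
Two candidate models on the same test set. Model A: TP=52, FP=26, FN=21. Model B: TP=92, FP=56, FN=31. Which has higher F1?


Model A: P=52/78=0.6667, R=52/73=0.7123, F1=2PR/(P+R)=2TP/(2TP+FP+FN)=104/151=0.6887
Model B: P=92/148=0.6216, R=92/123=0.748, F1=2PR/(P+R)=2TP/(2TP+FP+FN)=184/271=0.679
0.6887 > 0.679 → Model A

Model A


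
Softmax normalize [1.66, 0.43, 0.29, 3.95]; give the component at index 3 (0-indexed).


Exponentials: e^1.66=5.2593, e^0.43=1.5373, e^0.29=1.3364, e^3.95=51.9354
Sum = 60.0684
Softmax = [0.0876, 0.0256, 0.0222, 0.8646]
p[3] = 51.9354/60.0684 = 0.8646

0.8646


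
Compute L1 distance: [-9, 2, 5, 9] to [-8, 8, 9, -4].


d = |-9+ 8| + |2-8| + |5-9| + |9+ 4|
  = 1 + 6 + 4 + 13
  = 24

24


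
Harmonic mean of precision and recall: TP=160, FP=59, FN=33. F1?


Precision = 160/219 = 0.7306
Recall = 160/193 = 0.829
F1 = 2·P·R/(P+R) = 2·TP/(2·TP+FP+FN) = 320/(320+59+33) = 320/412 = 0.7767

0.7767


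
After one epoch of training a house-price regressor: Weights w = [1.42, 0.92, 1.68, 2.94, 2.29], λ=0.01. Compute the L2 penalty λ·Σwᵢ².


‖w‖₂² = (1.42)² + (0.92)² + (1.68)² + (2.94)² + (2.29)²
     = 2.0164 + 0.8464 + 2.8224 + 8.6436 + 5.2441
     = 19.5729
λ·‖w‖₂² = 0.01·19.5729 = 0.195729

0.195729


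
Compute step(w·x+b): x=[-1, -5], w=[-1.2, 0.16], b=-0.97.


z = (-1)·(-1.2) + (-5)·(0.16) - 0.97
  = -0.57
step(z) = 0 (z<0)

0


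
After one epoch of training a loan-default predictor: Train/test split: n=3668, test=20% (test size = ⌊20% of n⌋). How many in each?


Test = ⌊3668·20/100⌋ = 733
Train = 3668 - 733 = 2935

Train: 2935, Test: 733


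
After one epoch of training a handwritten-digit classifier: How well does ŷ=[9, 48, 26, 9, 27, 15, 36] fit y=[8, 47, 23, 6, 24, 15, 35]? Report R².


ȳ = 22.5714
SS_res = Σ(y-ŷ)² = 30
SS_tot = Σ(y-ȳ)² = 1297.71
R² = 1 - SS_res/SS_tot = 1 - 0.0231 = 0.9769

0.9769


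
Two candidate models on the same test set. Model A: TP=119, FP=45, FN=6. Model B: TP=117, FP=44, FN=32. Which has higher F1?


Model A: P=119/164=0.7256, R=119/125=0.952, F1=2PR/(P+R)=2TP/(2TP+FP+FN)=238/289=0.8235
Model B: P=117/161=0.7267, R=117/149=0.7852, F1=2PR/(P+R)=2TP/(2TP+FP+FN)=234/310=0.7548
0.8235 > 0.7548 → Model A

Model A


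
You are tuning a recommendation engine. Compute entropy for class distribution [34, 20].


Probabilities: [34/54, 20/54] ≈ [0.6296, 0.3704]
H = -((34/54)·log₂(34/54) + (20/54)·log₂(20/54))
  = 0.951 bits

0.951 bits


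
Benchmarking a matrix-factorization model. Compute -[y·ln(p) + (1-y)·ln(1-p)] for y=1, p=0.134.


BCE = -[y·ln(p) + (1-y)·ln(1-p)]
= -1·ln(0.134) - 0
= -ln(0.134) = 2.0099

2.0099


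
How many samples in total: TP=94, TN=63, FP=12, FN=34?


Total = TP + TN + FP + FN
= 94 + 63 + 12 + 34
= 203
(Predicted positive: 106, predicted negative: 97)

203


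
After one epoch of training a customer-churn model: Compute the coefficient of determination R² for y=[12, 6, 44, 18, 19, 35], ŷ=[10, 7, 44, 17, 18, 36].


ȳ = 22.3333
SS_res = Σ(y-ŷ)² = 8
SS_tot = Σ(y-ȳ)² = 1033.33
R² = 1 - SS_res/SS_tot = 1 - 0.0077 = 0.9923

0.9923


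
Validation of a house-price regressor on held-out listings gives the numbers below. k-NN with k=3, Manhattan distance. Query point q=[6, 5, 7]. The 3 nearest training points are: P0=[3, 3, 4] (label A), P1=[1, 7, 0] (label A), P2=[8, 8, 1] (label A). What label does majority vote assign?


d(q,P0) = 8  (label A)
d(q,P1) = 14  (label A)
d(q,P2) = 11  (label A)
Votes: A=3, B=0
Majority → A

A


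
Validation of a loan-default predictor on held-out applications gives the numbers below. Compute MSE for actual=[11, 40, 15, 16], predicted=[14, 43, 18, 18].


Squared errors: (11-14)²=9, (40-43)²=9, (15-18)²=9, (16-18)²=4
Sum = 31
MSE = 31/4 = 31/4

31/4


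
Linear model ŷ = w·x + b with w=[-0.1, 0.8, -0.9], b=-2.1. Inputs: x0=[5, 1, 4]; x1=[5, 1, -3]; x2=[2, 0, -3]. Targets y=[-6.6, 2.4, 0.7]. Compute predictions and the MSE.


ŷ0 = (-0.1)·(5) + (0.8)·(1) + (-0.9)·(4) - 2.1 = -5.4
ŷ1 = (-0.1)·(5) + (0.8)·(1) + (-0.9)·(-3) - 2.1 = 0.9
ŷ2 = (-0.1)·(2) + (0.8)·(0) + (-0.9)·(-3) - 2.1 = 0.4
errors² = [1.44, 2.25, 0.09]
MSE = 3.7800/3 = 1.26

1.26


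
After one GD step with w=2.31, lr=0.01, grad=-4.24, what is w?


w_new = w - α·∇
= 2.31 - 0.01·-4.24
= 2.31 + 0.0424
= 2.3524

2.3524


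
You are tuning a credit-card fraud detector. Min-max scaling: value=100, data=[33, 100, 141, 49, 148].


min=33, max=148
(100-33)/(148-33) = 67/115 = 0.5826

0.5826


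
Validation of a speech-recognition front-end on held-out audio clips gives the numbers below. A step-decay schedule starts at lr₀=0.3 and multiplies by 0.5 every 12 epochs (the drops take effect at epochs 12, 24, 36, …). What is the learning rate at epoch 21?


n_drops = ⌊21/12⌋ = 1
lr = 0.3·0.5^1 = 0.3·0.5 = 0.15

0.15


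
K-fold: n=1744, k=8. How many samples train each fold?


Fold size = 1744/8 = 218
Training per fold = 1744 - 218 = 1526

1526


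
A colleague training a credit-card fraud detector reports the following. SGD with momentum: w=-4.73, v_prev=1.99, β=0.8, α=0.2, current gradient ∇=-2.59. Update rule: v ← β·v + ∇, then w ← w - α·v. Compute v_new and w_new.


v_new = 0.8·1.99 - 2.59 = 1.592 - 2.59 = -0.998
w_new = -4.73 - 0.2·-0.998 = -4.73 + 0.1996 = -4.5304

v_new=-0.998, w_new=-4.5304


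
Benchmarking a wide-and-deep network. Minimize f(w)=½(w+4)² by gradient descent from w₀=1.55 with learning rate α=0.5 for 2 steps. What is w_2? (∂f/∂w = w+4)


step 1: grad = 1.55+4 = 5.55; w = 1.55 - 0.5·(5.55) = -1.225
step 2: grad = -1.225+4 = 2.775; w = -1.225 - 0.5·(2.775) = -2.6125

-2.6125


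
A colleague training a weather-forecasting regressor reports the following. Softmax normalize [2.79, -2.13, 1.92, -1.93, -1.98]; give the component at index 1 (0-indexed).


Exponentials: e^2.79=16.281, e^-2.13=0.1188, e^1.92=6.821, e^-1.93=0.1451, e^-1.98=0.1381
Sum = 23.504
Softmax = [0.6927, 0.0051, 0.2902, 0.0062, 0.0059]
p[1] = 0.1188/23.504 = 0.0051

0.0051


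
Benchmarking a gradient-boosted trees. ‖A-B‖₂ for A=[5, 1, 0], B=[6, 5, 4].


d = √((5-6)² + (1-5)² + (0-4)²)
  = √(1 + 16 + 16)
  = √33 = 5.7446

5.7446


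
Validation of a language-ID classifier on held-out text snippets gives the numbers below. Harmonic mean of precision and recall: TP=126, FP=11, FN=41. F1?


Precision = 126/137 = 0.9197
Recall = 126/167 = 0.7545
F1 = 2·P·R/(P+R) = 2·TP/(2·TP+FP+FN) = 252/(252+11+41) = 252/304 = 0.8289

0.8289


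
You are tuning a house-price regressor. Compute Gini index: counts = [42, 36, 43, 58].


Probabilities: [42/179, 36/179, 43/179, 58/179] ≈ [0.2346, 0.2011, 0.2402, 0.324]
Σpᵢ² = (1764 + 1296 + 1849 + 3364)/179² = 8273/32041
Gini = 1 - Σpᵢ² = 1 - 8273/32041 = 0.7418

0.7418


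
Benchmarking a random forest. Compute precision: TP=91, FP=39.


Precision = TP/(TP+FP)
= 91/(91+39)
= 91/130 = 70.0%

70.0%


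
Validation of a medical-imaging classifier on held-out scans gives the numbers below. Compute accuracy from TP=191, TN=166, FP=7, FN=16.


Accuracy = (TP+TN)/(TP+TN+FP+FN)
= (191+166)/(380)
= 357/380 = 93.95%

93.95%


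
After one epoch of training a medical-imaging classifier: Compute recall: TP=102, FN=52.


Recall = TP/(TP+FN)
= 102/(102+52)
= 102/154 = 66.23%

66.23%


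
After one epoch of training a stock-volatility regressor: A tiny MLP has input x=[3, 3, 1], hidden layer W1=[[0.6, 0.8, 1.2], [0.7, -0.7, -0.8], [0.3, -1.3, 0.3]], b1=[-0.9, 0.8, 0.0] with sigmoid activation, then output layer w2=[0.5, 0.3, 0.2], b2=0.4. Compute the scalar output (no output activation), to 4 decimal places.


z1[0] = (0.6)·(3) + (0.8)·(3) + (1.2)·(1) - 0.9 = 4.5
z1[1] = (0.7)·(3) + (-0.7)·(3) + (-0.8)·(1) + 0.8 = 0.0
z1[2] = (0.3)·(3) + (-1.3)·(3) + (0.3)·(1) + 0.0 = -2.7
h = sigmoid(z1) = [0.989, 0.5, 0.063]
output = (0.5)·(0.989) + (0.3)·(0.5) + (0.2)·(0.063) + 0.4 = 1.0571

1.0571


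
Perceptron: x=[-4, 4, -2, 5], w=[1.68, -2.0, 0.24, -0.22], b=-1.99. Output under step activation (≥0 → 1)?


z = (-4)·(1.68) + (4)·(-2.0) + (-2)·(0.24) + (5)·(-0.22) - 1.99
  = -18.29
step(z) = 0 (z<0)

0


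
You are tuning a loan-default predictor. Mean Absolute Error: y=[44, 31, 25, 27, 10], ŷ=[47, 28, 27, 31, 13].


Absolute errors: |44-47|=3, |31-28|=3, |25-27|=2, |27-31|=4, |10-13|=3
Sum = 15
MAE = 15/5 = 3

3


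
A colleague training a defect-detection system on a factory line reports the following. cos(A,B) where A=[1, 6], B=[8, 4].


A·B = 1·8 + 6·4 = 32
‖A‖ = √37 = 6.0828, ‖B‖ = √80 = 8.9443
cos = 32/(√37·√80) = 32/√2960 = 0.5882

0.5882


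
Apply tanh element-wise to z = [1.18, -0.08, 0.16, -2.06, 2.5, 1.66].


tanh(1.18) = 0.8275
tanh(-0.08) = -0.0798
tanh(0.16) = 0.1586
tanh(-2.06) = -0.968
tanh(2.5) = 0.9866
tanh(1.66) = 0.9302
result = [0.8275, -0.0798, 0.1586, -0.968, 0.9866, 0.9302]

[0.8275, -0.0798, 0.1586, -0.968, 0.9866, 0.9302]


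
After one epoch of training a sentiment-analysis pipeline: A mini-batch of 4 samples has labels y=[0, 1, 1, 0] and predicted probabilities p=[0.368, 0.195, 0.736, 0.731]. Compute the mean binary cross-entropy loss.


L[0] = -ln(1-0.368) = -ln(0.632) = 0.4589
L[1] = -ln(0.195) = 1.6348
L[2] = -ln(0.736) = 0.3065
L[3] = -ln(1-0.731) = -ln(0.269) = 1.313
mean = (0.4589 + 1.6348 + 0.3065 + 1.313)/4 = 0.9283

0.9283


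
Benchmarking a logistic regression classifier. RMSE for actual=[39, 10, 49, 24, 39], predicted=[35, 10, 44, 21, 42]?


MSE = 59/5 = 11.8
RMSE = √(59/5) = 3.4351

3.4351


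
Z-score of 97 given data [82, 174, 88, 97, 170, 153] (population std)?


μ = 127.3333, σ = 39.1138
z = (97 - 127.3333)/39.1138 = -0.7755

-0.7755


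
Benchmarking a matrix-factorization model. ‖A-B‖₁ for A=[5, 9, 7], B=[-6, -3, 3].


d = |5+ 6| + |9+ 3| + |7-3|
  = 11 + 12 + 4
  = 27

27


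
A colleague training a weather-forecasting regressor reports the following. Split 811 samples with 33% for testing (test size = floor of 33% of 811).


Test = ⌊811·33/100⌋ = 267
Train = 811 - 267 = 544

Train: 544, Test: 267


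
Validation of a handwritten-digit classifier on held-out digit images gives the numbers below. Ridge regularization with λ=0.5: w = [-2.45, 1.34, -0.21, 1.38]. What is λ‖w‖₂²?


‖w‖₂² = (-2.45)² + (1.34)² + (-0.21)² + (1.38)²
     = 6.0025 + 1.7956 + 0.0441 + 1.9044
     = 9.7466
λ·‖w‖₂² = 0.5·9.7466 = 4.8733

4.8733


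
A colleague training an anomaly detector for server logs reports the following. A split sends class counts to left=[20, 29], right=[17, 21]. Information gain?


Parent = [37, 50], H_parent = 0.9838
H_left = 0.9755 (n=49), H_right = 0.992 (n=38)
H_children = (49/87)·0.9755 + (38/87)·0.992 = 0.9827
IG = 0.9838 - 0.9827 = 0.0011

0.0011


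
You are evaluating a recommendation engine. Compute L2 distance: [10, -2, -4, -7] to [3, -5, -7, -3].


d = √((10-3)² + (-2+ 5)² + (-4+ 7)² + (-7+ 3)²)
  = √(49 + 9 + 9 + 16)
  = √83 = 9.1104

9.1104


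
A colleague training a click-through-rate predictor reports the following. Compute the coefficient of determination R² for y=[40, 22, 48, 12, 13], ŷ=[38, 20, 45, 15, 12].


ȳ = 27
SS_res = Σ(y-ŷ)² = 27
SS_tot = Σ(y-ȳ)² = 1056
R² = 1 - SS_res/SS_tot = 1 - 0.0256 = 0.9744

0.9744


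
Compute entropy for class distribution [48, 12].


Probabilities: [48/60, 12/60] ≈ [0.8, 0.2]
H = -((48/60)·log₂(48/60) + (12/60)·log₂(12/60))
  = 0.7219 bits

0.7219 bits


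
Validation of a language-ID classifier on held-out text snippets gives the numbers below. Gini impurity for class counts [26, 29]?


Probabilities: [26/55, 29/55] ≈ [0.4727, 0.5273]
Σpᵢ² = (676 + 841)/55² = 1517/3025
Gini = 1 - Σpᵢ² = 1 - 1517/3025 = 0.4985

0.4985


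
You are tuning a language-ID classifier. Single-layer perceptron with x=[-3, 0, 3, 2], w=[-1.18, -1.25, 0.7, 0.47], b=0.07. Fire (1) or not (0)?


z = (-3)·(-1.18) + (0)·(-1.25) + (3)·(0.7) + (2)·(0.47) + 0.07
  = 6.65
step(z) = 1 (z≥0)

1


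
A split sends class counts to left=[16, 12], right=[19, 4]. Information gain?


Parent = [35, 16], H_parent = 0.8974
H_left = 0.9852 (n=28), H_right = 0.6666 (n=23)
H_children = (28/51)·0.9852 + (23/51)·0.6666 = 0.8415
IG = 0.8974 - 0.8415 = 0.0559

0.0559


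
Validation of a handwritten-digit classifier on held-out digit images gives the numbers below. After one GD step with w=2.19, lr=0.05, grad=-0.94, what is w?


w_new = w - α·∇
= 2.19 - 0.05·-0.94
= 2.19 + 0.047
= 2.237

2.237


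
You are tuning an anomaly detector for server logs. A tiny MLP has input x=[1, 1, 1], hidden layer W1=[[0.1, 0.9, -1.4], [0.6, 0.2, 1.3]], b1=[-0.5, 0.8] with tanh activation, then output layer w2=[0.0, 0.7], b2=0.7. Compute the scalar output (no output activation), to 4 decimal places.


z1[0] = (0.1)·(1) + (0.9)·(1) + (-1.4)·(1) - 0.5 = -0.9
z1[1] = (0.6)·(1) + (0.2)·(1) + (1.3)·(1) + 0.8 = 2.9
h = tanh(z1) = [-0.7163, 0.994]
output = (0.0)·(-0.7163) + (0.7)·(0.994) + 0.7 = 1.3958

1.3958


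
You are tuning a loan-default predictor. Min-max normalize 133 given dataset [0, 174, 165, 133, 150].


min=0, max=174
(133-0)/(174-0) = 133/174 = 0.7644

0.7644


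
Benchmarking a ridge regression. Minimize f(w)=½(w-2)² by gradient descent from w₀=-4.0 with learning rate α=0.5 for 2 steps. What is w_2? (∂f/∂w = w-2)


step 1: grad = -4-2 = -6; w = -4 - 0.5·(-6) = -1
step 2: grad = -1-2 = -3; w = -1 - 0.5·(-3) = 0.5

0.5


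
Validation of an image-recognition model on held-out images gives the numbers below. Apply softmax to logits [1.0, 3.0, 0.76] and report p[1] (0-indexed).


Exponentials: e^1.0=2.7183, e^3.0=20.0855, e^0.76=2.1383
Sum = 24.9421
Softmax = [0.109, 0.8053, 0.0857]
p[1] = 20.0855/24.9421 = 0.8053

0.8053


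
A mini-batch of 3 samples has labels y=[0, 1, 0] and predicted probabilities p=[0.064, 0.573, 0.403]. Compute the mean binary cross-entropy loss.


L[0] = -ln(1-0.064) = -ln(0.936) = 0.0661
L[1] = -ln(0.573) = 0.5569
L[2] = -ln(1-0.403) = -ln(0.597) = 0.5158
mean = (0.0661 + 0.5569 + 0.5158)/3 = 0.3796

0.3796


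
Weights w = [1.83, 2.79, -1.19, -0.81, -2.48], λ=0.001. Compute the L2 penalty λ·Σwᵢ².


‖w‖₂² = (1.83)² + (2.79)² + (-1.19)² + (-0.81)² + (-2.48)²
     = 3.3489 + 7.7841 + 1.4161 + 0.6561 + 6.1504
     = 19.3556
λ·‖w‖₂² = 0.001·19.3556 = 0.019356

0.019356


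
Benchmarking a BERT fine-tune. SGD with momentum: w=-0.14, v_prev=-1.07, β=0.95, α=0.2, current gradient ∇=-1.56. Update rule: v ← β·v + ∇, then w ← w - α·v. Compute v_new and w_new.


v_new = 0.95·-1.07 - 1.56 = -1.0165 - 1.56 = -2.5765
w_new = -0.14 - 0.2·-2.5765 = -0.14 + 0.5153 = 0.3753

v_new=-2.5765, w_new=0.3753


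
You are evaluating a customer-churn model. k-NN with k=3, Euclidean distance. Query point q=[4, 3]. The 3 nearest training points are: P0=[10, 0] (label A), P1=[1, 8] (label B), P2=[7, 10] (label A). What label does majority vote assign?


d(q,P0) = 6.7082  (label A)
d(q,P1) = 5.831  (label B)
d(q,P2) = 7.6158  (label A)
Votes: A=2, B=1
Majority → A

A


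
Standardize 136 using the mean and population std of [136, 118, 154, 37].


μ = 111.25, σ = 44.7179
z = (136 - 111.25)/44.7179 = 0.5535

0.5535


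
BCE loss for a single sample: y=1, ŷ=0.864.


BCE = -[y·ln(p) + (1-y)·ln(1-p)]
= -1·ln(0.864) - 0
= -ln(0.864) = 0.1462

0.1462


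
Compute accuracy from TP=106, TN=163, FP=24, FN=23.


Accuracy = (TP+TN)/(TP+TN+FP+FN)
= (106+163)/(316)
= 269/316 = 85.13%

85.13%


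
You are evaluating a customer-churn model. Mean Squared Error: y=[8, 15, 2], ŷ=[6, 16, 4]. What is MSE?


Squared errors: (8-6)²=4, (15-16)²=1, (2-4)²=4
Sum = 9
MSE = 9/3 = 3

3


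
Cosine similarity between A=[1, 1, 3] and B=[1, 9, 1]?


A·B = 1·1 + 1·9 + 3·1 = 13
‖A‖ = √11 = 3.3166, ‖B‖ = √83 = 9.1104
cos = 13/(√11·√83) = 13/√913 = 0.4302

0.4302


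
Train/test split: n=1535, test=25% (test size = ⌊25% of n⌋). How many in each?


Test = ⌊1535·25/100⌋ = 383
Train = 1535 - 383 = 1152

Train: 1152, Test: 383


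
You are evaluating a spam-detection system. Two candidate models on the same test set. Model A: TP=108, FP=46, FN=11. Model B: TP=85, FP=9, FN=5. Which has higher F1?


Model A: P=108/154=0.7013, R=108/119=0.9076, F1=2PR/(P+R)=2TP/(2TP+FP+FN)=216/273=0.7912
Model B: P=85/94=0.9043, R=85/90=0.9444, F1=2PR/(P+R)=2TP/(2TP+FP+FN)=170/184=0.9239
0.7912 < 0.9239 → Model B

Model B


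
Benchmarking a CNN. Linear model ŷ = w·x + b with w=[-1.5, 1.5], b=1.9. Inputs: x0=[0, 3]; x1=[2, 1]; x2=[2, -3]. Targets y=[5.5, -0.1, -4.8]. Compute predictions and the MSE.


ŷ0 = (-1.5)·(0) + (1.5)·(3) + 1.9 = 6.4
ŷ1 = (-1.5)·(2) + (1.5)·(1) + 1.9 = 0.4
ŷ2 = (-1.5)·(2) + (1.5)·(-3) + 1.9 = -5.6
errors² = [0.81, 0.25, 0.64]
MSE = 1.7000/3 = 0.5667

0.5667


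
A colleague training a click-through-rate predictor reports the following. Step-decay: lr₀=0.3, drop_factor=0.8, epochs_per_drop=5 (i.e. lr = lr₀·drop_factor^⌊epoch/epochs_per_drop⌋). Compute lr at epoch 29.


n_drops = ⌊29/5⌋ = 5
lr = 0.3·0.8^5 = 0.3·0.32768 = 0.098304

0.098304


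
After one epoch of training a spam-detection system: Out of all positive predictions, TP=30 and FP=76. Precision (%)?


Precision = TP/(TP+FP)
= 30/(30+76)
= 30/106 = 28.3%

28.3%


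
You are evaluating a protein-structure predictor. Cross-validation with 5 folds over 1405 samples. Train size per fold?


Fold size = 1405/5 = 281
Training per fold = 1405 - 281 = 1124

1124


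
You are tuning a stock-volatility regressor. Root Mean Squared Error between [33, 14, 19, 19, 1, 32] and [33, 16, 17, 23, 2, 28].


MSE = 41/6 = 6.8333
RMSE = √(41/6) = 2.6141

2.6141


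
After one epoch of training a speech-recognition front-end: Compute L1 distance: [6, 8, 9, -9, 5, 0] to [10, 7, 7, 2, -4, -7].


d = |6-10| + |8-7| + |9-7| + |-9-2| + |5+ 4| + |0+ 7|
  = 4 + 1 + 2 + 11 + 9 + 7
  = 34

34


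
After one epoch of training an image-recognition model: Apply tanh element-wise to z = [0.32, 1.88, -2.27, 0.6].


tanh(0.32) = 0.3095
tanh(1.88) = 0.9545
tanh(-2.27) = -0.9789
tanh(0.6) = 0.537
result = [0.3095, 0.9545, -0.9789, 0.537]

[0.3095, 0.9545, -0.9789, 0.537]


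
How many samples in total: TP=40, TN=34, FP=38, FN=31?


Total = TP + TN + FP + FN
= 40 + 34 + 38 + 31
= 143
(Predicted positive: 78, predicted negative: 65)

143


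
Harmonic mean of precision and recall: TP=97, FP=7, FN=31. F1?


Precision = 97/104 = 0.9327
Recall = 97/128 = 0.7578
F1 = 2·P·R/(P+R) = 2·TP/(2·TP+FP+FN) = 194/(194+7+31) = 194/232 = 0.8362

0.8362


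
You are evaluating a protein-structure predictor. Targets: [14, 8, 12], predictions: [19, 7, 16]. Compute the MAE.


Absolute errors: |14-19|=5, |8-7|=1, |12-16|=4
Sum = 10
MAE = 10/3 = 10/3

10/3


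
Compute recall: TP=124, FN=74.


Recall = TP/(TP+FN)
= 124/(124+74)
= 124/198 = 62.63%

62.63%


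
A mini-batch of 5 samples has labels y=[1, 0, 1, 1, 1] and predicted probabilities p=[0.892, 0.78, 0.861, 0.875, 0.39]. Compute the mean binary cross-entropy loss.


L[0] = -ln(0.892) = 0.1143
L[1] = -ln(1-0.78) = -ln(0.22) = 1.5141
L[2] = -ln(0.861) = 0.1497
L[3] = -ln(0.875) = 0.1335
L[4] = -ln(0.39) = 0.9416
mean = (0.1143 + 1.5141 + 0.1497 + 0.1335 + 0.9416)/5 = 0.5706

0.5706


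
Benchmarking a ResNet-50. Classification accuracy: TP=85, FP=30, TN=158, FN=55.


Accuracy = (TP+TN)/(TP+TN+FP+FN)
= (85+158)/(328)
= 243/328 = 74.09%

74.09%


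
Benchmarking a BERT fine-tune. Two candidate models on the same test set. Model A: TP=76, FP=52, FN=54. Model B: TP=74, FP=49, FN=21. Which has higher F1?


Model A: P=76/128=0.5938, R=76/130=0.5846, F1=2PR/(P+R)=2TP/(2TP+FP+FN)=152/258=0.5891
Model B: P=74/123=0.6016, R=74/95=0.7789, F1=2PR/(P+R)=2TP/(2TP+FP+FN)=148/218=0.6789
0.5891 < 0.6789 → Model B

Model B


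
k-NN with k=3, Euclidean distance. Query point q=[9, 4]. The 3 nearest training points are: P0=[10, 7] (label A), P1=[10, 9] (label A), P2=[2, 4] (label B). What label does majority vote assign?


d(q,P0) = 3.1623  (label A)
d(q,P1) = 5.099  (label A)
d(q,P2) = 7.0  (label B)
Votes: A=2, B=1
Majority → A

A


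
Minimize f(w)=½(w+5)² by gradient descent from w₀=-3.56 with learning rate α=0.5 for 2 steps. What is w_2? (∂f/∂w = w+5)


step 1: grad = -3.56+5 = 1.44; w = -3.56 - 0.5·(1.44) = -4.28
step 2: grad = -4.28+5 = 0.72; w = -4.28 - 0.5·(0.72) = -4.64

-4.64


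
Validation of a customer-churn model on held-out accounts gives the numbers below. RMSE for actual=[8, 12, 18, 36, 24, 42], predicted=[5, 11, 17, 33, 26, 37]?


MSE = 49/6 = 8.1667
RMSE = √(49/6) = 2.8577

2.8577


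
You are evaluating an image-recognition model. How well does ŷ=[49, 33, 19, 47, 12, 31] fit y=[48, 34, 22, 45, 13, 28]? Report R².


ȳ = 31.6667
SS_res = Σ(y-ŷ)² = 25
SS_tot = Σ(y-ȳ)² = 905.33
R² = 1 - SS_res/SS_tot = 1 - 0.0276 = 0.9724

0.9724


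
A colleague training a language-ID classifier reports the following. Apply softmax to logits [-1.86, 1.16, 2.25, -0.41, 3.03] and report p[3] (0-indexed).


Exponentials: e^-1.86=0.1557, e^1.16=3.1899, e^2.25=9.4877, e^-0.41=0.6637, e^3.03=20.6972
Sum = 34.1942
Softmax = [0.0046, 0.0933, 0.2775, 0.0194, 0.6053]
p[3] = 0.6637/34.1942 = 0.0194

0.0194


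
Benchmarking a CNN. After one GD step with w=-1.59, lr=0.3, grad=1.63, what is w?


w_new = w - α·∇
= -1.59 - 0.3·1.63
= -1.59 - 0.489
= -2.079

-2.079


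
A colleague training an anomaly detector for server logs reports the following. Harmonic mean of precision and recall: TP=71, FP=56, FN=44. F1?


Precision = 71/127 = 0.5591
Recall = 71/115 = 0.6174
F1 = 2·P·R/(P+R) = 2·TP/(2·TP+FP+FN) = 142/(142+56+44) = 142/242 = 0.5868

0.5868


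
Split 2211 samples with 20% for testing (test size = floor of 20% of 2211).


Test = ⌊2211·20/100⌋ = 442
Train = 2211 - 442 = 1769

Train: 1769, Test: 442


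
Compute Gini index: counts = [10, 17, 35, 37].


Probabilities: [10/99, 17/99, 35/99, 37/99] ≈ [0.101, 0.1717, 0.3535, 0.3737]
Σpᵢ² = (100 + 289 + 1225 + 1369)/99² = 2983/9801
Gini = 1 - Σpᵢ² = 1 - 2983/9801 = 0.6956

0.6956


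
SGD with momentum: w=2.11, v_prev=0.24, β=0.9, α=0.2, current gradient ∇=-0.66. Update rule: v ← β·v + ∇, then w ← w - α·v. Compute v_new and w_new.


v_new = 0.9·0.24 - 0.66 = 0.216 - 0.66 = -0.444
w_new = 2.11 - 0.2·-0.444 = 2.11 + 0.0888 = 2.1988

v_new=-0.444, w_new=2.1988


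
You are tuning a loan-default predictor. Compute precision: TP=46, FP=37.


Precision = TP/(TP+FP)
= 46/(46+37)
= 46/83 = 55.42%

55.42%


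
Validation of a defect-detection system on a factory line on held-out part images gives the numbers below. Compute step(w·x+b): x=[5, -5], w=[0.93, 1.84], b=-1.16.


z = (5)·(0.93) + (-5)·(1.84) - 1.16
  = -5.71
step(z) = 0 (z<0)

0


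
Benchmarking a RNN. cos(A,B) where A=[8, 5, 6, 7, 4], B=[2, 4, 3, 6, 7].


A·B = 8·2 + 5·4 + 6·3 + 7·6 + 4·7 = 124
‖A‖ = √190 = 13.784, ‖B‖ = √114 = 10.6771
cos = 124/(√190·√114) = 124/√21660 = 0.8425

0.8425


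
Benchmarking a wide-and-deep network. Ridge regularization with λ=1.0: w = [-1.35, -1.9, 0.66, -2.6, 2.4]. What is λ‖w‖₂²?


‖w‖₂² = (-1.35)² + (-1.9)² + (0.66)² + (-2.6)² + (2.4)²
     = 1.8225 + 3.61 + 0.4356 + 6.76 + 5.76
     = 18.3881
λ·‖w‖₂² = 1.0·18.3881 = 18.3881

18.3881


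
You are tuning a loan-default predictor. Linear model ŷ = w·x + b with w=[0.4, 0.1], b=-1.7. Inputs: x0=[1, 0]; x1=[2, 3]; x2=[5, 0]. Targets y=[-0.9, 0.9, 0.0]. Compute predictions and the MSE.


ŷ0 = (0.4)·(1) + (0.1)·(0) - 1.7 = -1.3
ŷ1 = (0.4)·(2) + (0.1)·(3) - 1.7 = -0.6
ŷ2 = (0.4)·(5) + (0.1)·(0) - 1.7 = 0.3
errors² = [0.16, 2.25, 0.09]
MSE = 2.5000/3 = 0.8333

0.8333


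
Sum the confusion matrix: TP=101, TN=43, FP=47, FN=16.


Total = TP + TN + FP + FN
= 101 + 43 + 47 + 16
= 207
(Predicted positive: 148, predicted negative: 59)

207


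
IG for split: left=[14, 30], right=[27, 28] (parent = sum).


Parent = [41, 58], H_parent = 0.9786
H_left = 0.9024 (n=44), H_right = 0.9998 (n=55)
H_children = (44/99)·0.9024 + (55/99)·0.9998 = 0.9565
IG = 0.9786 - 0.9565 = 0.0221

0.0221


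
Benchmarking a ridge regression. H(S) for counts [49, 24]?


Probabilities: [49/73, 24/73] ≈ [0.6712, 0.3288]
H = -((49/73)·log₂(49/73) + (24/73)·log₂(24/73))
  = 0.9137 bits

0.9137 bits


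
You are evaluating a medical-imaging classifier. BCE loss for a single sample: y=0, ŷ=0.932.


BCE = -[y·ln(p) + (1-y)·ln(1-p)]
= -0 - 1·ln(1-0.932)
= -ln(0.068) = 2.6882

2.6882


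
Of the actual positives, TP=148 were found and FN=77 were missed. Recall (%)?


Recall = TP/(TP+FN)
= 148/(148+77)
= 148/225 = 65.78%

65.78%


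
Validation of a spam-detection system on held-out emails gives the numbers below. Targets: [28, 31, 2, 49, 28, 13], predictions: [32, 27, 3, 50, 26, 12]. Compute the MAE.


Absolute errors: |28-32|=4, |31-27|=4, |2-3|=1, |49-50|=1, |28-26|=2, |13-12|=1
Sum = 13
MAE = 13/6 = 13/6

13/6


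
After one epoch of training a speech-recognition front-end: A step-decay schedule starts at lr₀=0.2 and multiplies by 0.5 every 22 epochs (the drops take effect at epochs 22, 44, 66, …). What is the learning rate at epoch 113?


n_drops = ⌊113/22⌋ = 5
lr = 0.2·0.5^5 = 0.2·0.03125 = 0.00625

0.00625


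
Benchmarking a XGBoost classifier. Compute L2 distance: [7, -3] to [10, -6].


d = √((7-10)² + (-3+ 6)²)
  = √(9 + 9)
  = √18 = 4.2426

4.2426


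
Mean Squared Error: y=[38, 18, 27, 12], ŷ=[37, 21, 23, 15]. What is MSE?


Squared errors: (38-37)²=1, (18-21)²=9, (27-23)²=16, (12-15)²=9
Sum = 35
MSE = 35/4 = 35/4

35/4


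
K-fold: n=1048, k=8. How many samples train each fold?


Fold size = 1048/8 = 131
Training per fold = 1048 - 131 = 917

917


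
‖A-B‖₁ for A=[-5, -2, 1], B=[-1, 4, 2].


d = |-5+ 1| + |-2-4| + |1-2|
  = 4 + 6 + 1
  = 11

11


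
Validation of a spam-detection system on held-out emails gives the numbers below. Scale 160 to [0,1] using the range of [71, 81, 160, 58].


min=58, max=160
(160-58)/(160-58) = 102/102 = 1.0

1.0


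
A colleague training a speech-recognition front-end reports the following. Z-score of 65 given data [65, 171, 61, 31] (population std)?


μ = 82, σ = 53.0377
z = (65 - 82)/53.0377 = -0.3205

-0.3205


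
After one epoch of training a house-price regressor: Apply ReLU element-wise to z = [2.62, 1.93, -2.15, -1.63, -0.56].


ReLU(2.62) = max(0, 2.62) = 2.62
ReLU(1.93) = max(0, 1.93) = 1.93
ReLU(-2.15) = max(0, -2.15) = 0.0
ReLU(-1.63) = max(0, -1.63) = 0.0
ReLU(-0.56) = max(0, -0.56) = 0.0
result = [2.62, 1.93, 0.0, 0.0, 0.0]

[2.62, 1.93, 0.0, 0.0, 0.0]


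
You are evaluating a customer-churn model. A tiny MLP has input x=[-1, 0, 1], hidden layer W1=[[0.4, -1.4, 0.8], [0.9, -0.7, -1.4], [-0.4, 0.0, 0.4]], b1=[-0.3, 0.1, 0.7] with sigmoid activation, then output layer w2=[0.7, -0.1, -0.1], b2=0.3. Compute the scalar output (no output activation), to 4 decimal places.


z1[0] = (0.4)·(-1) + (-1.4)·(0) + (0.8)·(1) - 0.3 = 0.1
z1[1] = (0.9)·(-1) + (-0.7)·(0) + (-1.4)·(1) + 0.1 = -2.2
z1[2] = (-0.4)·(-1) + (0.0)·(0) + (0.4)·(1) + 0.7 = 1.5
h = sigmoid(z1) = [0.525, 0.0998, 0.8176]
output = (0.7)·(0.525) + (-0.1)·(0.0998) + (-0.1)·(0.8176) + 0.3 = 0.5758

0.5758


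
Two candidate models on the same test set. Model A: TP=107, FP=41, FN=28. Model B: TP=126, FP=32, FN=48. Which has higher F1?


Model A: P=107/148=0.723, R=107/135=0.7926, F1=2PR/(P+R)=2TP/(2TP+FP+FN)=214/283=0.7562
Model B: P=126/158=0.7975, R=126/174=0.7241, F1=2PR/(P+R)=2TP/(2TP+FP+FN)=252/332=0.759
0.7562 < 0.759 → Model B

Model B


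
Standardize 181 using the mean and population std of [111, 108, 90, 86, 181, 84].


μ = 110, σ = 33.4116
z = (181 - 110)/33.4116 = 2.125

2.125


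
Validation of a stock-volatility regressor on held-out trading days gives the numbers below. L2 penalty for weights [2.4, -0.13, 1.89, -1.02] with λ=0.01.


‖w‖₂² = (2.4)² + (-0.13)² + (1.89)² + (-1.02)²
     = 5.76 + 0.0169 + 3.5721 + 1.0404
     = 10.3894
λ·‖w‖₂² = 0.01·10.3894 = 0.103894

0.103894


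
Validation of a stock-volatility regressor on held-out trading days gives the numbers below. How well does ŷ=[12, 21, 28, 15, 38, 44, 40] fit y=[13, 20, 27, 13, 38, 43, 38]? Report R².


ȳ = 27.4286
SS_res = Σ(y-ŷ)² = 12
SS_tot = Σ(y-ȳ)² = 937.71
R² = 1 - SS_res/SS_tot = 1 - 0.0128 = 0.9872

0.9872


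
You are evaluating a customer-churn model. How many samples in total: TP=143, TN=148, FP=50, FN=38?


Total = TP + TN + FP + FN
= 143 + 148 + 50 + 38
= 379
(Predicted positive: 193, predicted negative: 186)

379


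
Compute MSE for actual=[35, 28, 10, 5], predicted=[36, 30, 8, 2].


Squared errors: (35-36)²=1, (28-30)²=4, (10-8)²=4, (5-2)²=9
Sum = 18
MSE = 18/4 = 9/2

9/2


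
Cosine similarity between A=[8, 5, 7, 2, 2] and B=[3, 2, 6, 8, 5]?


A·B = 8·3 + 5·2 + 7·6 + 2·8 + 2·5 = 102
‖A‖ = √146 = 12.083, ‖B‖ = √138 = 11.7473
cos = 102/(√146·√138) = 102/√20148 = 0.7186

0.7186


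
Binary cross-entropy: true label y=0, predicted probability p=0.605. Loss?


BCE = -[y·ln(p) + (1-y)·ln(1-p)]
= -0 - 1·ln(1-0.605)
= -ln(0.395) = 0.9289

0.9289


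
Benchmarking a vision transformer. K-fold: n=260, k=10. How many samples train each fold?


Fold size = 260/10 = 26
Training per fold = 260 - 26 = 234

234
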